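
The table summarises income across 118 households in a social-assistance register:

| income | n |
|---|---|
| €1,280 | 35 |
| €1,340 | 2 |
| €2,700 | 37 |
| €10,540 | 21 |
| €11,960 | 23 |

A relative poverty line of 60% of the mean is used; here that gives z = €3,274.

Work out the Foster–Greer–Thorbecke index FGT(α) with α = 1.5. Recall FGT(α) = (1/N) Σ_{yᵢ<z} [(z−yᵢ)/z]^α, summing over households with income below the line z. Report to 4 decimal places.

0.1717

Poor units: 35×€1,280, 2×€1,340, 37×€2,700 (q = 74 of N = 118).
Gap ratios (z−y)/z: (3274−1280)/3274 = 0.6090 (×35); (3274−1340)/3274 = 0.5907 (×2); (3274−2700)/3274 = 0.1753 (×37).
Raised to α = 1.5: 0.47530 (×35); 0.45401 (×2); 0.07341 (×37).
Sum = 20.259732; FGT(1.5) = 20.259732 / 118 = 0.1717.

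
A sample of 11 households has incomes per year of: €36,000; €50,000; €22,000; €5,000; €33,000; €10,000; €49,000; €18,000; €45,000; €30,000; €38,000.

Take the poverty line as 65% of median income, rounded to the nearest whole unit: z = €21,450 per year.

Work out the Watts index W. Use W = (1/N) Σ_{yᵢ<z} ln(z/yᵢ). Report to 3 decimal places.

0.218

Below z: €5,000, €10,000, €18,000 (q = 3 of N = 11).
Log shortfalls: ln(21450/5000) = 1.4563; ln(21450/10000) = 0.7631; ln(21450/18000) = 0.1754.
W = 2.394779 / 11 = 0.218.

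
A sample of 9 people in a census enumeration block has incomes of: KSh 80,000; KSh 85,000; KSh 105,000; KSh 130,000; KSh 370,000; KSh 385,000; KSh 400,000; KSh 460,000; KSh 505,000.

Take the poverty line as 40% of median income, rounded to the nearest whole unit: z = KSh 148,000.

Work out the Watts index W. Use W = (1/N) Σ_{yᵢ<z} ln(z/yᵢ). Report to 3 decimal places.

0.183

Poor units: KSh 80,000, KSh 85,000, KSh 105,000, KSh 130,000 (q = 4 of N = 9).
ln(z/y) terms: ln(148000/80000) = 0.6152; ln(148000/85000) = 0.5546; ln(148000/105000) = 0.3433; ln(148000/130000) = 0.1297.
W = 1.642676 / 9 = 0.183.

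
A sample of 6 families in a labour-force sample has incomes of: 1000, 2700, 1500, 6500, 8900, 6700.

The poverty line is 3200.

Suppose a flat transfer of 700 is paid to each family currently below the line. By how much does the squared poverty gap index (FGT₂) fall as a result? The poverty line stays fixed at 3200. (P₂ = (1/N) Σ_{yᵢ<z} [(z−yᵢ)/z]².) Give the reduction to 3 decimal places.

Before: below the line — 1000, 1500, 2700; squared poverty gap index (FGT₂) = 0.12988.
After the 700 transfer: below the line — 1700, 2200; squared poverty gap index (FGT₂) = 0.05290.
Reduction = 0.12988 − 0.05290 = 0.077.

0.077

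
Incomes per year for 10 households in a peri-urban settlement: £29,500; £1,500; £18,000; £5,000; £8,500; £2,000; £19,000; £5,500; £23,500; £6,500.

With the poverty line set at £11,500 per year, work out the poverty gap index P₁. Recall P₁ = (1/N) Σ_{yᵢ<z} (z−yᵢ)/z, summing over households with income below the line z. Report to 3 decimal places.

Below z: £1,500, £2,000, £5,000, £5,500, £6,500, £8,500 (q = 6 of N = 10).
Relative gaps: (11500−1500)/11500 = 0.8696; (11500−2000)/11500 = 0.8261; (11500−5000)/11500 = 0.5652; (11500−5500)/11500 = 0.5217; (11500−6500)/11500 = 0.4348; (11500−8500)/11500 = 0.2609.
Σ = 3.478261. Dividing by the full population N = 10 gives P₁ = 0.348.

0.348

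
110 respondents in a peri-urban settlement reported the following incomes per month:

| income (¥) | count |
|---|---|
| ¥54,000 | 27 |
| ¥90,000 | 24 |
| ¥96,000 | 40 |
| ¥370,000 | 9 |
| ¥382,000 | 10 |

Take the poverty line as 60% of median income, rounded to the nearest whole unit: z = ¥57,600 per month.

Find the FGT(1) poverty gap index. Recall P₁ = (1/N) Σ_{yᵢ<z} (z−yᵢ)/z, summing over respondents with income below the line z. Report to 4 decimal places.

Below z: 27×¥54,000 (q = 27 of N = 110).
Normalized shortfalls: (57600−54000)/57600 = 0.0625 (×27).
Σ = 1.687500. Dividing by the full population N = 110 gives P₁ = 0.0153.

0.0153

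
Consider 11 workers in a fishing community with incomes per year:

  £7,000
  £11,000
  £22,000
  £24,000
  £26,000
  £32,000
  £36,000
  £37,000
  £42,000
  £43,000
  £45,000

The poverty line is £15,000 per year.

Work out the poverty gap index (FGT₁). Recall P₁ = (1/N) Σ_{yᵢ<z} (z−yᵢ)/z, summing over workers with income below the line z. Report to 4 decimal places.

Poor units: £7,000, £11,000 (q = 2 of N = 11).
Relative gaps: (15000−7000)/15000 = 0.5333; (15000−11000)/15000 = 0.2667.
Sum of shortfalls = 0.800000; P₁ averages over all N: 0.800000 / 11 = 0.0727.

0.0727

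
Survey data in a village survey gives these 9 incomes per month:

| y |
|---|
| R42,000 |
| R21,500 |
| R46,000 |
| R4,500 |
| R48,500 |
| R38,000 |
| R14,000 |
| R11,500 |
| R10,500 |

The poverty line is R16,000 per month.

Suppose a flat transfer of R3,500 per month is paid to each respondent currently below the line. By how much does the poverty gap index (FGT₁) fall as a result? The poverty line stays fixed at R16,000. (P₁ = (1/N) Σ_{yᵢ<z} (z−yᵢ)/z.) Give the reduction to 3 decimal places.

0.087

Before: below the line — R4,500, R10,500, R11,500, R14,000; poverty gap index (FGT₁) = 0.16319.
After the R3,500 transfer: below the line — R8,000, R14,000, R15,000; poverty gap index (FGT₁) = 0.07639.
Reduction = 0.16319 − 0.07639 = 0.087.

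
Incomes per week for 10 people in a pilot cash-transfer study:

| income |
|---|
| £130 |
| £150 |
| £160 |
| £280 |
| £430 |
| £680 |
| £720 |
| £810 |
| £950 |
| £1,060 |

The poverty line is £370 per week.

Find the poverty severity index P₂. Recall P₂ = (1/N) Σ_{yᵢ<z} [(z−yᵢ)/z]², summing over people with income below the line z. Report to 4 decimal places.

Below the line: £130, £150, £160, £280 (q = 4 of N = 10).
Normalized shortfalls: (370−130)/370 = 0.6486; (370−150)/370 = 0.5946; (370−160)/370 = 0.5676; (370−280)/370 = 0.2432.
Squared: 0.4207; 0.3535; 0.3221; 0.0592.
Sum = 1.155588; P₂ = 1.155588 / 10 = 0.1156.

0.1156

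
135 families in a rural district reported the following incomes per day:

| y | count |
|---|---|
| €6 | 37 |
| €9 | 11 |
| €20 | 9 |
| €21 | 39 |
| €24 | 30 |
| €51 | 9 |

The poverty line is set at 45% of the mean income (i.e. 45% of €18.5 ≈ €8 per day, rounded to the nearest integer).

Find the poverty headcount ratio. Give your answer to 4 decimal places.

0.2741

37 of the 135 families have income below €8.
H = 37/135 = 0.2741.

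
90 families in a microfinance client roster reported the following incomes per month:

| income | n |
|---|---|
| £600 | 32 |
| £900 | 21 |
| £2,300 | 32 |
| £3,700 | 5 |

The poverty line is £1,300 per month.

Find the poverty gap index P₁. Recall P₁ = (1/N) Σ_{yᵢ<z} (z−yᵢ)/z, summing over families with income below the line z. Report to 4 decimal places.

Below the line: 32×£600, 21×£900 (q = 53 of N = 90).
Gap ratios (z−y)/z: (1300−600)/1300 = 0.5385 (×32); (1300−900)/1300 = 0.3077 (×21).
Σ = 23.692308. Dividing by the full population N = 90 gives P₁ = 0.2632.

0.2632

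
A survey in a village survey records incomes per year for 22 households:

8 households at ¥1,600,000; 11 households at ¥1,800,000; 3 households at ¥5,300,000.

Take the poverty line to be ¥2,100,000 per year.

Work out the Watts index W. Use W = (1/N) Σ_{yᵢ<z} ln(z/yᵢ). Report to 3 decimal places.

0.176

Poor units: 8×¥1,600,000, 11×¥1,800,000 (q = 19 of N = 22).
Log gaps: ln(2100000/1600000) = 0.2719 (×8); ln(2100000/1800000) = 0.1542 (×11).
W = 3.871127 / 22 = 0.176.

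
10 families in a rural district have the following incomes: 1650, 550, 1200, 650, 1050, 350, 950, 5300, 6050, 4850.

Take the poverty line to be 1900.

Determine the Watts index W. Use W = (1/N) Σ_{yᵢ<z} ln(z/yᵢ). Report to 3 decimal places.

Below the line: 350, 550, 650, 950, 1050, 1200, 1650 (q = 7 of N = 10).
ln(z/y) terms: ln(1900/350) = 1.6917; ln(1900/550) = 1.2397; ln(1900/650) = 1.0726; ln(1900/950) = 0.6931; ln(1900/1050) = 0.5931; ln(1900/1200) = 0.4595; ln(1900/1650) = 0.1411.
W = 5.890826 / 10 = 0.589.

0.589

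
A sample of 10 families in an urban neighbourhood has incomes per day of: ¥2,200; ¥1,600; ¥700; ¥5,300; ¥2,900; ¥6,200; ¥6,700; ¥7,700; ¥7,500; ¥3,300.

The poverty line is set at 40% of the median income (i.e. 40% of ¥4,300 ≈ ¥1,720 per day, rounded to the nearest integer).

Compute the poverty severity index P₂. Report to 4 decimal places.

Below z: ¥700, ¥1,600 (q = 2 of N = 10).
Relative gaps: (1720−700)/1720 = 0.5930; (1720−1600)/1720 = 0.0698.
Squared: 0.3517; 0.0049.
Sum = 0.356544; P₂ = 0.356544 / 10 = 0.0357.

0.0357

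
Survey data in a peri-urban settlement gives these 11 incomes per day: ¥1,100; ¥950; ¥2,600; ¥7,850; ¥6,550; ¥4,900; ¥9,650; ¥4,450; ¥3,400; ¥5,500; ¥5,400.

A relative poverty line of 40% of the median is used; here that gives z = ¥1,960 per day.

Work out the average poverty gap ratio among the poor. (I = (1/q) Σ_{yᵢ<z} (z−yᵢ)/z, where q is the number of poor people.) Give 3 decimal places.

Below the line: ¥950, ¥1,100 (q = 2 of N = 11).
Shortfall ratios (z−y)/z: 0.5153, 0.4388; sum = 0.954082.
I averages over the q = 2 poor units only: 0.954082 / 2 = 0.477.

0.477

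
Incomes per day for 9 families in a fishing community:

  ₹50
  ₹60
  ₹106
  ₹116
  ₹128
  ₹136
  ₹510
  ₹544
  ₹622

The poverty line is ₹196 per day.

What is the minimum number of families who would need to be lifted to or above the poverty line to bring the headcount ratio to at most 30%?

4

Currently q = 6 of N = 9 are below the line (H = 0.667).
A headcount ratio of at most 30% allows at most ⌊0.30 × 9⌋ = 2 poor families.
So at least 6 − 2 = 4 must be lifted.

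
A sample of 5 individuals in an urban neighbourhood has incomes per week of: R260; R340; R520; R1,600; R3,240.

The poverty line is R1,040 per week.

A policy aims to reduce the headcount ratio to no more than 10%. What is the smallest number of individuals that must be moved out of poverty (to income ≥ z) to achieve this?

3

3 of the 5 individuals are poor, so H = 3/5 = 0.600.
A headcount ratio of at most 10% allows at most ⌊0.10 × 5⌋ = 0 poor individuals.
So at least 3 − 0 = 3 must be lifted.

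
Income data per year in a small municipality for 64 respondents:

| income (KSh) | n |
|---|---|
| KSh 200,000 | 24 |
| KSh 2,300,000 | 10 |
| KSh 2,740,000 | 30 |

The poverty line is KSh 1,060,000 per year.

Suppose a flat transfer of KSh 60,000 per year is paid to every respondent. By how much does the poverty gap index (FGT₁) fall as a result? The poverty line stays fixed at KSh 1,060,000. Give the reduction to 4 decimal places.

Before: below the line — 24×KSh 200,000; poverty gap index (FGT₁) = 0.304245.
After the KSh 60,000 transfer: below the line — 24×KSh 260,000; poverty gap index (FGT₁) = 0.283019.
Reduction = 0.304245 − 0.283019 = 0.0212.

0.0212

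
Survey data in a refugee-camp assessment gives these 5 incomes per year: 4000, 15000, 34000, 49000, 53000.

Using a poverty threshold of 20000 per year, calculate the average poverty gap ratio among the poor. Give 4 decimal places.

0.5250

Poor units: 4000, 15000 (q = 2 of N = 5).
Shortfall ratios (z−y)/z: 0.8000, 0.2500; sum = 1.050000.
I averages over the q = 2 poor units only: 1.050000 / 2 = 0.5250.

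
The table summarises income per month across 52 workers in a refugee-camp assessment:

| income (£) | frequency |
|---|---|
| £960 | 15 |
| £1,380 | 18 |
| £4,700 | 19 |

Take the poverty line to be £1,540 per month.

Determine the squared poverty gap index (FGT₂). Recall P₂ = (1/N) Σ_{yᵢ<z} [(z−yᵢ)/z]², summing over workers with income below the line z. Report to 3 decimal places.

Poor units: 15×£960, 18×£1,380 (q = 33 of N = 52).
Normalized shortfalls: (1540−960)/1540 = 0.3766 (×15); (1540−1380)/1540 = 0.1039 (×18).
Squared: 0.1418 (×15); 0.0108 (×18).
Sum = 2.321977; P₂ = 2.321977 / 52 = 0.045.

0.045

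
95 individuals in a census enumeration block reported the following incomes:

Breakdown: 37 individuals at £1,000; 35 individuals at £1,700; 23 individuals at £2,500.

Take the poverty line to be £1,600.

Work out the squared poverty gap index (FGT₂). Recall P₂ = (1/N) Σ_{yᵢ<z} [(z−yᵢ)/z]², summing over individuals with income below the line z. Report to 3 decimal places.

Poor units: 37×£1,000 (q = 37 of N = 95).
Shortfall ratios: (1600−1000)/1600 = 0.3750 (×37).
Squared: 0.1406 (×37).
Sum = 5.203125; P₂ = 5.203125 / 95 = 0.055.

0.055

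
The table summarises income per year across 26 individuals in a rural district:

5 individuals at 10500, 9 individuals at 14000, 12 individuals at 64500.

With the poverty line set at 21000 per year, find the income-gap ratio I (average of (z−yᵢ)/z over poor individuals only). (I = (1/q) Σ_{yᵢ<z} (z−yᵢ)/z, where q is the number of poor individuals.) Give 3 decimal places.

Below z: 5×10500, 9×14000 (q = 14 of N = 26).
Shortfall ratios (z−y)/z: 0.5000 (×5), 0.3333 (×9); sum = 5.500000.
The income-gap ratio divides by q (the poor only): 5.500000 / 14 = 0.393.

0.393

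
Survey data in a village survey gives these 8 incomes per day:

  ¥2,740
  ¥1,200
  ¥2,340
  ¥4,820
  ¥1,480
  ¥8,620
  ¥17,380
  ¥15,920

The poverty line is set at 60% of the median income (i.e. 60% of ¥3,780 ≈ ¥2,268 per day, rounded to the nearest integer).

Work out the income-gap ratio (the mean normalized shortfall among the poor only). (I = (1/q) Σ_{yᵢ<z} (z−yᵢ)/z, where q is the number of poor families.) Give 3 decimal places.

0.409

Incomes under z: ¥1,200, ¥1,480 (q = 2 of N = 8).
Shortfall ratios (z−y)/z: 0.4709, 0.3474; sum = 0.818342.
The income-gap ratio divides by q (the poor only): 0.818342 / 2 = 0.409.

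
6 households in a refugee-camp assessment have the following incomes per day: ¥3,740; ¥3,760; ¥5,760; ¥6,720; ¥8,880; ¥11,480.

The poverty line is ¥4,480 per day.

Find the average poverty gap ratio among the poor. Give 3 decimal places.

Below z: ¥3,740, ¥3,760 (q = 2 of N = 6).
Relative gaps: 0.1652, 0.1607; sum = 0.325893.
The income-gap ratio divides by q (the poor only): 0.325893 / 2 = 0.163.

0.163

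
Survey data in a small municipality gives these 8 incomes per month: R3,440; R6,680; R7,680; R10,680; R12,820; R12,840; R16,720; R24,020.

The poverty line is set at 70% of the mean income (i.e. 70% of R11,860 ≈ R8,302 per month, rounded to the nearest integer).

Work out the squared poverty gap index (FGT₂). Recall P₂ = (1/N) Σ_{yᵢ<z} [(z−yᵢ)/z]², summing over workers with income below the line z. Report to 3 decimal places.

0.048

Below z: R3,440, R6,680, R7,680 (q = 3 of N = 8).
Shortfall ratios: (8302−3440)/8302 = 0.5856; (8302−6680)/8302 = 0.1954; (8302−7680)/8302 = 0.0749.
Squared: 0.3430; 0.0382; 0.0056.
Sum = 0.386761; P₂ = 0.386761 / 8 = 0.048.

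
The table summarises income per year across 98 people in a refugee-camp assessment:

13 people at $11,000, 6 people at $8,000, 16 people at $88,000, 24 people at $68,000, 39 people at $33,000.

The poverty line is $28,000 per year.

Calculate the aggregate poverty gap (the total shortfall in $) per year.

Below the line: 6×$8,000, 13×$11,000 (q = 19 of N = 98).
Individual gaps: 6×(28000−8000) = 120000; 13×(28000−11000) = 221000.
Aggregate gap = $341,000.

$341,000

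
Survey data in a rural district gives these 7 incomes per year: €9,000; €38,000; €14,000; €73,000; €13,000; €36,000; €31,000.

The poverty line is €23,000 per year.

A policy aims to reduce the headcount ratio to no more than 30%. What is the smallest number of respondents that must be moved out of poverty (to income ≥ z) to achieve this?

Currently q = 3 of N = 7 are below the line (H = 0.429).
A headcount ratio of at most 30% allows at most ⌊0.30 × 7⌋ = 2 poor respondents.
So at least 3 − 2 = 1 must be lifted.

1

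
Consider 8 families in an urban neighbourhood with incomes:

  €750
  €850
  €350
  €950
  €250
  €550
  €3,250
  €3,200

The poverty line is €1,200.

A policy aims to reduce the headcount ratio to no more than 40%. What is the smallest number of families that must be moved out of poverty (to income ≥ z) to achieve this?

6 of the 8 families are poor, so H = 6/8 = 0.750.
A headcount ratio of at most 40% allows at most ⌊0.40 × 8⌋ = 3 poor families.
So at least 6 − 3 = 3 must be lifted.

3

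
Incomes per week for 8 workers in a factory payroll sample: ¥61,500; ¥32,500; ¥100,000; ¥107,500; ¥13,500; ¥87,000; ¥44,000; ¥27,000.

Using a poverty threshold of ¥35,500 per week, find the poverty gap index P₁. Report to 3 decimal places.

0.118

Below the line: ¥13,500, ¥27,000, ¥32,500 (q = 3 of N = 8).
Relative gaps: (35500−13500)/35500 = 0.6197; (35500−27000)/35500 = 0.2394; (35500−32500)/35500 = 0.0845.
Σ = 0.943662. Dividing by the full population N = 8 gives P₁ = 0.118.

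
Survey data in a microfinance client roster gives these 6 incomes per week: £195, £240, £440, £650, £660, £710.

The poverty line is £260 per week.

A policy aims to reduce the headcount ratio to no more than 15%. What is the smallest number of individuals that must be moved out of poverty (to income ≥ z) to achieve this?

2 of the 6 individuals are poor, so H = 2/6 = 0.333.
A headcount ratio of at most 15% allows at most ⌊0.15 × 6⌋ = 0 poor individuals.
So at least 2 − 0 = 2 must be lifted.

2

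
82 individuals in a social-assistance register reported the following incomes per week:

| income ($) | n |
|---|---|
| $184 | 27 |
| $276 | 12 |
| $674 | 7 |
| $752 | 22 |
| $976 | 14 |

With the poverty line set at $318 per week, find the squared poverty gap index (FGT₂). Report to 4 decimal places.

Below the line: 27×$184, 12×$276 (q = 39 of N = 82).
Shortfall ratios: (318−184)/318 = 0.4214 (×27); (318−276)/318 = 0.1321 (×12).
Squared: 0.1776 (×27); 0.0174 (×12).
Sum = 5.003560; P₂ = 5.003560 / 82 = 0.0610.

0.0610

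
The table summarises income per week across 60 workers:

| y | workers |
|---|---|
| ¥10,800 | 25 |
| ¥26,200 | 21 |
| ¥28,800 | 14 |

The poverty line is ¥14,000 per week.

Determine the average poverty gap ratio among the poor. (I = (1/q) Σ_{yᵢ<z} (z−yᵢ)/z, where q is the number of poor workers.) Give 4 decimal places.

0.2286

Poor units: 25×¥10,800 (q = 25 of N = 60).
Relative gaps: 0.2286 (×25); sum = 5.714286.
The income-gap ratio divides by q (the poor only): 5.714286 / 25 = 0.2286.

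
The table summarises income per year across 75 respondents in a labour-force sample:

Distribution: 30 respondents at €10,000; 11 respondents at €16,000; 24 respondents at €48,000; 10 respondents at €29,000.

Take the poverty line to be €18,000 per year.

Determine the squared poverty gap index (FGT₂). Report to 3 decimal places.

Below z: 30×€10,000, 11×€16,000 (q = 41 of N = 75).
Relative gaps: (18000−10000)/18000 = 0.4444 (×30); (18000−16000)/18000 = 0.1111 (×11).
Squared: 0.1975 (×30); 0.0123 (×11).
Sum = 6.061728; P₂ = 6.061728 / 75 = 0.081.

0.081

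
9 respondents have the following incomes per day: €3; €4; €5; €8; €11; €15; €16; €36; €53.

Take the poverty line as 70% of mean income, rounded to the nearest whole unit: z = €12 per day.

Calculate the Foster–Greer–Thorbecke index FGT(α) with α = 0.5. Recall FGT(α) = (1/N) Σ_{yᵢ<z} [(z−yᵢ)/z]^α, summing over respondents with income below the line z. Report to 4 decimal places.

Poor units: €3, €4, €5, €8, €11 (q = 5 of N = 9).
Normalized shortfalls: (12−3)/12 = 0.7500; (12−4)/12 = 0.6667; (12−5)/12 = 0.5833; (12−8)/12 = 0.3333; (12−11)/12 = 0.0833.
Raised to α = 0.5: 0.86603; 0.81650; 0.76376; 0.57735; 0.28868.
Sum = 3.312310; FGT(0.5) = 3.312310 / 9 = 0.3680.

0.3680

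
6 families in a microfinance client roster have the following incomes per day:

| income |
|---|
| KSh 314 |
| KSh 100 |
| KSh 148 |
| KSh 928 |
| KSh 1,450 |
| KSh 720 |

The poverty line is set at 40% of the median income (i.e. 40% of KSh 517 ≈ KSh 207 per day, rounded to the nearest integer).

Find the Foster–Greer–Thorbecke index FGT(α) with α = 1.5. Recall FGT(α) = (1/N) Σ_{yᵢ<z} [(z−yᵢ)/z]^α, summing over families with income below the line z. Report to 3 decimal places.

Below the line: KSh 100, KSh 148 (q = 2 of N = 6).
Normalized shortfalls: (207−100)/207 = 0.5169; (207−148)/207 = 0.2850.
Raised to α = 1.5: 0.37164; 0.15217.
Sum = 0.523806; FGT(1.5) = 0.523806 / 6 = 0.087.

0.087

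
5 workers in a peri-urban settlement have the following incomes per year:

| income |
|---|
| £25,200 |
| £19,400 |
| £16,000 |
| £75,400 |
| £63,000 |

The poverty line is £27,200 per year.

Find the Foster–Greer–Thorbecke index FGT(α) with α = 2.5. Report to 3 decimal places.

0.031

Below the line: £16,000, £19,400, £25,200 (q = 3 of N = 5).
Gap ratios (z−y)/z: (27200−16000)/27200 = 0.4118; (27200−19400)/27200 = 0.2868; (27200−25200)/27200 = 0.0735.
Raised to α = 2.5: 0.10880; 0.04404; 0.00147.
Sum = 0.154301; FGT(2.5) = 0.154301 / 5 = 0.031.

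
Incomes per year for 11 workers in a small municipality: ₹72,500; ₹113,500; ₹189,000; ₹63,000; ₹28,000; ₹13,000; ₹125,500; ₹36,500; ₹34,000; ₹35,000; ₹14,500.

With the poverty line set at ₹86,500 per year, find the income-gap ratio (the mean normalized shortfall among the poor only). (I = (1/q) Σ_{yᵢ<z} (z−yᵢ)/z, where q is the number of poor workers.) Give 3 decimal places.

0.572

Incomes under z: ₹13,000, ₹14,500, ₹28,000, ₹34,000, ₹35,000, ₹36,500, ₹63,000, ₹72,500 (q = 8 of N = 11).
Relative gaps: 0.8497, 0.8324, 0.6763, 0.6069, 0.5954, 0.5780, 0.2717, 0.1618; sum = 4.572254.
The income-gap ratio divides by q (the poor only): 4.572254 / 8 = 0.572.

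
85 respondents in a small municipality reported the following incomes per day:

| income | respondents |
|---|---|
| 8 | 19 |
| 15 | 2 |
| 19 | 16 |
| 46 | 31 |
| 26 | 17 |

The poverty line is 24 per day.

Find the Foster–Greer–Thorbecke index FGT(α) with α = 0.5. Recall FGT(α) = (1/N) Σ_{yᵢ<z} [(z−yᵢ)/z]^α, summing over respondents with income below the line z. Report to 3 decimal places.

Poor units: 19×8, 2×15, 16×19 (q = 37 of N = 85).
Normalized shortfalls: (24−8)/24 = 0.6667 (×19); (24−15)/24 = 0.3750 (×2); (24−19)/24 = 0.2083 (×16).
Raised to α = 0.5: 0.81650 (×19); 0.61237 (×2); 0.45644 (×16).
Sum = 24.041147; FGT(0.5) = 24.041147 / 85 = 0.283.

0.283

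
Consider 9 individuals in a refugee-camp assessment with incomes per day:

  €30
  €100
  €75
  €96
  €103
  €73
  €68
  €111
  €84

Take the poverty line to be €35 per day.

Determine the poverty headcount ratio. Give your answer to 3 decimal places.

1 of the 9 individuals have income below €35.
H = 1/9 = 0.111.

0.111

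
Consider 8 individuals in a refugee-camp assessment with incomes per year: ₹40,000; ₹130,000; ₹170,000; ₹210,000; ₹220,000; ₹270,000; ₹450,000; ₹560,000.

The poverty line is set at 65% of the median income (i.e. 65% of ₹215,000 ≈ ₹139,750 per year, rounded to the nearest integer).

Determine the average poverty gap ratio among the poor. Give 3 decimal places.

Incomes under z: ₹40,000, ₹130,000 (q = 2 of N = 8).
Relative gaps: 0.7138, 0.0698; sum = 0.783542.
I averages over the q = 2 poor units only: 0.783542 / 2 = 0.392.

0.392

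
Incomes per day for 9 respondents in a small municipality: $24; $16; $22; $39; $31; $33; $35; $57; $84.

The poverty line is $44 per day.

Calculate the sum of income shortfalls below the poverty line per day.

$108

Incomes under z: $16, $22, $24, $31, $33, $35, $39 (q = 7 of N = 9).
Individual gaps: 44−16 = 28; 44−22 = 22; 44−24 = 20; 44−31 = 13; 44−33 = 11; 44−35 = 9; 44−39 = 5.
Aggregate gap = $108.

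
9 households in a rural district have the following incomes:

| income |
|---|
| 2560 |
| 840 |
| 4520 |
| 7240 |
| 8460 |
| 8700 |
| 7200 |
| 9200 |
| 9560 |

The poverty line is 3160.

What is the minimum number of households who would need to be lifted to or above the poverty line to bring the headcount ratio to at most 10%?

2 of the 9 households are poor, so H = 2/9 = 0.222.
A headcount ratio of at most 10% allows at most ⌊0.10 × 9⌋ = 0 poor households.
So at least 2 − 0 = 2 must be lifted.

2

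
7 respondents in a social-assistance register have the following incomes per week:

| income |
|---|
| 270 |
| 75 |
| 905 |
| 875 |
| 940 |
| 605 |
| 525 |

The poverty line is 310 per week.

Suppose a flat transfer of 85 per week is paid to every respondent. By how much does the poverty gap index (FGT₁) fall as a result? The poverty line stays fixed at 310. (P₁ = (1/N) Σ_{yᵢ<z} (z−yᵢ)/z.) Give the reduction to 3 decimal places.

0.058

Before: below the line — 75, 270; poverty gap index (FGT₁) = 0.12673.
After the 85 transfer: below the line — 160; poverty gap index (FGT₁) = 0.06912.
Reduction = 0.12673 − 0.06912 = 0.058.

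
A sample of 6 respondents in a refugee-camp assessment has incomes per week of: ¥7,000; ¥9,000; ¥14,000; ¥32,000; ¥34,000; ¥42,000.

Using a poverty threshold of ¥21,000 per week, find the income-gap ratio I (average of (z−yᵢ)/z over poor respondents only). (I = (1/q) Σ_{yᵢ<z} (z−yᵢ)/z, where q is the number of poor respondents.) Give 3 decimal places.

Below the line: ¥7,000, ¥9,000, ¥14,000 (q = 3 of N = 6).
Shortfall ratios (z−y)/z: 0.6667, 0.5714, 0.3333; sum = 1.571429.
The income-gap ratio divides by q (the poor only): 1.571429 / 3 = 0.524.

0.524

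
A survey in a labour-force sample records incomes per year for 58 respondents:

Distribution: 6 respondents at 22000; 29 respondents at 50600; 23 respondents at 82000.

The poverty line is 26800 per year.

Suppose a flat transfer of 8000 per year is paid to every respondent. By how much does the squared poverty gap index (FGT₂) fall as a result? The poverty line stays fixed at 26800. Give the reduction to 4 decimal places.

0.0033

Before: below the line — 6×22000; squared poverty gap index (FGT₂) = 0.003318.
After the 8000 transfer: below the line — none; squared poverty gap index (FGT₂) = 0.000000.
Reduction = 0.003318 − 0.000000 = 0.0033.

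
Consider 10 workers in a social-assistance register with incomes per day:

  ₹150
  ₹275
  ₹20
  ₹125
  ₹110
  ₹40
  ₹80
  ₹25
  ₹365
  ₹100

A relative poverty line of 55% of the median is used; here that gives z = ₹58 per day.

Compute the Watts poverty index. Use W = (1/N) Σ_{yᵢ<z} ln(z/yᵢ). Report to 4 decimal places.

0.2278

Poor units: ₹20, ₹25, ₹40 (q = 3 of N = 10).
Log gaps: ln(58/20) = 1.0647; ln(58/25) = 0.8416; ln(58/40) = 0.3716.
W = 2.277841 / 10 = 0.2278.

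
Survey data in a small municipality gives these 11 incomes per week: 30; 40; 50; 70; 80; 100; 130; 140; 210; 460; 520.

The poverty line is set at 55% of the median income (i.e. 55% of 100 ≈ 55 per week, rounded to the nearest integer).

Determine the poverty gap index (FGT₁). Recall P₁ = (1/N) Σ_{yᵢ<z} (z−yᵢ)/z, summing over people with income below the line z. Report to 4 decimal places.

Below the line: 30, 40, 50 (q = 3 of N = 11).
Normalized shortfalls: (55−30)/55 = 0.4545; (55−40)/55 = 0.2727; (55−50)/55 = 0.0909.
Σ = 0.818182. Dividing by the full population N = 11 gives P₁ = 0.0744.

0.0744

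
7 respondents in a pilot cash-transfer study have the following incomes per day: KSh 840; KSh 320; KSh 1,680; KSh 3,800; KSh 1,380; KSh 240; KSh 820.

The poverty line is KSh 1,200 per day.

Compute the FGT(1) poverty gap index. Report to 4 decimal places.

0.3071

Poor units: KSh 240, KSh 320, KSh 820, KSh 840 (q = 4 of N = 7).
Gap ratios (z−y)/z: (1200−240)/1200 = 0.8000; (1200−320)/1200 = 0.7333; (1200−820)/1200 = 0.3167; (1200−840)/1200 = 0.3000.
Σ = 2.150000. Dividing by the full population N = 7 gives P₁ = 0.3071.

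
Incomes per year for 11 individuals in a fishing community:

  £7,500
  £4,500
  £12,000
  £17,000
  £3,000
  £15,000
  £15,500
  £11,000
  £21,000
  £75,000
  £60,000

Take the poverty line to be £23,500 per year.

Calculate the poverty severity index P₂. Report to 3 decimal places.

0.249

Poor units: £3,000, £4,500, £7,500, £11,000, £12,000, £15,000, £15,500, £17,000, £21,000 (q = 9 of N = 11).
Relative gaps: (23500−3000)/23500 = 0.8723; (23500−4500)/23500 = 0.8085; (23500−7500)/23500 = 0.6809; (23500−11000)/23500 = 0.5319; (23500−12000)/23500 = 0.4894; (23500−15000)/23500 = 0.3617; (23500−15500)/23500 = 0.3404; (23500−17000)/23500 = 0.2766; (23500−21000)/23500 = 0.1064.
Squared: 0.7610; 0.6537; 0.4636; 0.2829; 0.2395; 0.1308; 0.1159; 0.0765; 0.0113.
Sum = 2.735174; P₂ = 2.735174 / 11 = 0.249.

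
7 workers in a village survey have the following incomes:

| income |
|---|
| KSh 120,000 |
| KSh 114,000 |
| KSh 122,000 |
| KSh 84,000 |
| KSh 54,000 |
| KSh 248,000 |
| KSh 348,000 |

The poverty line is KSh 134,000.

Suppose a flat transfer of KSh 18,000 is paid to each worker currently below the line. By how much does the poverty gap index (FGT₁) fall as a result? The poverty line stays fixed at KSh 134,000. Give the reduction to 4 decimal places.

0.0853

Before: below the line — KSh 54,000, KSh 84,000, KSh 114,000, KSh 120,000, KSh 122,000; poverty gap index (FGT₁) = 0.187633.
After the KSh 18,000 transfer: below the line — KSh 72,000, KSh 102,000, KSh 132,000; poverty gap index (FGT₁) = 0.102345.
Reduction = 0.187633 − 0.102345 = 0.0853.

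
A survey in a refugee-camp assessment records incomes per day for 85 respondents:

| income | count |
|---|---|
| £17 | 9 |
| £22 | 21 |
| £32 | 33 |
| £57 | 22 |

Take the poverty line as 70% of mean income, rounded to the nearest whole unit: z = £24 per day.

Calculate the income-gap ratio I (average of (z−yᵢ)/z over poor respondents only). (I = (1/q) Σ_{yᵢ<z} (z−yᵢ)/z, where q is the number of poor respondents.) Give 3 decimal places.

0.146

Incomes under z: 9×£17, 21×£22 (q = 30 of N = 85).
Shortfall ratios (z−y)/z: 0.2917 (×9), 0.0833 (×21); sum = 4.375000.
I averages over the q = 30 poor units only: 4.375000 / 30 = 0.146.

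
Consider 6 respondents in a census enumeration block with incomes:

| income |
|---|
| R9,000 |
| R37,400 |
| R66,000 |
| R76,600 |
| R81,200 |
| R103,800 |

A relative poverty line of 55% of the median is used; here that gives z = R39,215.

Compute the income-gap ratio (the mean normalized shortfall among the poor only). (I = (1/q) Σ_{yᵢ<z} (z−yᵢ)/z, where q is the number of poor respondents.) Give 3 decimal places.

Below z: R9,000, R37,400 (q = 2 of N = 6).
Shortfall ratios (z−y)/z: 0.7705, 0.0463; sum = 0.816779.
The income-gap ratio divides by q (the poor only): 0.816779 / 2 = 0.408.

0.408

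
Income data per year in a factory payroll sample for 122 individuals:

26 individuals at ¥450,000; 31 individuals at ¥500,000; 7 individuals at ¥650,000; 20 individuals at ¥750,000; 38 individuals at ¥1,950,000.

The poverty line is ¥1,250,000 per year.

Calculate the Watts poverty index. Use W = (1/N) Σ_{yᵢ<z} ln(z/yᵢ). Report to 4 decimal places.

0.5718

Poor units: 26×¥450,000, 31×¥500,000, 7×¥650,000, 20×¥750,000 (q = 84 of N = 122).
ln(z/y) terms: ln(1250000/450000) = 1.0217 (×26); ln(1250000/500000) = 0.9163 (×31); ln(1250000/650000) = 0.6539 (×7); ln(1250000/750000) = 0.5108 (×20).
W = 69.761943 / 122 = 0.5718.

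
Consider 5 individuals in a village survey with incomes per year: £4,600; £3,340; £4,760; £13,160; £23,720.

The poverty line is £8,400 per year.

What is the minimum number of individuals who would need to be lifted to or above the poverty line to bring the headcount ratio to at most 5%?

3

3 of the 5 individuals are poor, so H = 3/5 = 0.600.
A headcount ratio of at most 5% allows at most ⌊0.05 × 5⌋ = 0 poor individuals.
So at least 3 − 0 = 3 must be lifted.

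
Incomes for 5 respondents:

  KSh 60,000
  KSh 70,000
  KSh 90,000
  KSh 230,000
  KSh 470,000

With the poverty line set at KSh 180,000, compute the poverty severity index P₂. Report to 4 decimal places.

0.2136

Below z: KSh 60,000, KSh 70,000, KSh 90,000 (q = 3 of N = 5).
Shortfall ratios: (180000−60000)/180000 = 0.6667; (180000−70000)/180000 = 0.6111; (180000−90000)/180000 = 0.5000.
Squared: 0.4444; 0.3735; 0.2500.
Sum = 1.067901; P₂ = 1.067901 / 5 = 0.2136.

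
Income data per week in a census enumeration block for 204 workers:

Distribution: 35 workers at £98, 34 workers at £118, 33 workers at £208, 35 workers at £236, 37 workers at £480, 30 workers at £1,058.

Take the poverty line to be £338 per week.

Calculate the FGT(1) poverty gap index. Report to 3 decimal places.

0.344

Below the line: 35×£98, 34×£118, 33×£208, 35×£236 (q = 137 of N = 204).
Relative gaps: (338−98)/338 = 0.7101 (×35); (338−118)/338 = 0.6509 (×34); (338−208)/338 = 0.3846 (×33); (338−236)/338 = 0.3018 (×35).
Σ = 70.236686. Dividing by the full population N = 204 gives P₁ = 0.344.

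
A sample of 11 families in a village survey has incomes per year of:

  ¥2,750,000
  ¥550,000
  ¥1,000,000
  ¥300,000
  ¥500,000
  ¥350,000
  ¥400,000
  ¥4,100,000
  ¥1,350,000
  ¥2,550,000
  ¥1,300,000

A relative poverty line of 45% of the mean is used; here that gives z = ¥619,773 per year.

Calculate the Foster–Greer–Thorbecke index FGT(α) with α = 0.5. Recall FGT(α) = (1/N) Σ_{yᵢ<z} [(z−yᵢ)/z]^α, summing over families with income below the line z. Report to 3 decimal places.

Below z: ¥300,000, ¥350,000, ¥400,000, ¥500,000, ¥550,000 (q = 5 of N = 11).
Shortfall ratios: (619773−300000)/619773 = 0.5160; (619773−350000)/619773 = 0.4353; (619773−400000)/619773 = 0.3546; (619773−500000)/619773 = 0.1933; (619773−550000)/619773 = 0.1126.
Raised to α = 0.5: 0.71830; 0.65976; 0.59549; 0.43961; 0.33553.
Sum = 2.748671; FGT(0.5) = 2.748671 / 11 = 0.250.

0.250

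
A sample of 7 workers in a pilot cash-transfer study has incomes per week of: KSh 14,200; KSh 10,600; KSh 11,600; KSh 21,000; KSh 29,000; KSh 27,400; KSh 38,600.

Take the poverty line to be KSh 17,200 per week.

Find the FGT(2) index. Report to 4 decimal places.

Incomes under z: KSh 10,600, KSh 11,600, KSh 14,200 (q = 3 of N = 7).
Shortfall ratios: (17200−10600)/17200 = 0.3837; (17200−11600)/17200 = 0.3256; (17200−14200)/17200 = 0.1744.
Squared: 0.1472; 0.1060; 0.0304.
Sum = 0.283667; P₂ = 0.283667 / 7 = 0.0405.

0.0405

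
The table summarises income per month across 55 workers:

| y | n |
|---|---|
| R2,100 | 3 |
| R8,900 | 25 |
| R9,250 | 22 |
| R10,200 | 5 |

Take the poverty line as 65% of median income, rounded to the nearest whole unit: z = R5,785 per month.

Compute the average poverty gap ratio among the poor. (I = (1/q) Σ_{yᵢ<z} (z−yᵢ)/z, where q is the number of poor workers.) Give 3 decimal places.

Incomes under z: 3×R2,100 (q = 3 of N = 55).
Shortfall ratios (z−y)/z: 0.6370 (×3); sum = 1.910977.
The income-gap ratio divides by q (the poor only): 1.910977 / 3 = 0.637.

0.637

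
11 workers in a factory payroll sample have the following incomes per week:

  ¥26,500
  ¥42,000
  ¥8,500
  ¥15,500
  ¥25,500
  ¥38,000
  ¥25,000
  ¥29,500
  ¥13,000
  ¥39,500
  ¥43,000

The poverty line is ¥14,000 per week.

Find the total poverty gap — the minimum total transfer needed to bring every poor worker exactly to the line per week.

¥6,500

Below the line: ¥8,500, ¥13,000 (q = 2 of N = 11).
Individual gaps: 14000−8500 = 5500; 14000−13000 = 1000.
Aggregate gap = ¥6,500.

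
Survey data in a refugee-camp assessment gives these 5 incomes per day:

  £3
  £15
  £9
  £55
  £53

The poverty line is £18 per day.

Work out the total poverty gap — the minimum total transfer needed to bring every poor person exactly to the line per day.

£27

Poor units: £3, £9, £15 (q = 3 of N = 5).
Individual gaps: 18−3 = 15; 18−9 = 9; 18−15 = 3.
Aggregate gap = £27.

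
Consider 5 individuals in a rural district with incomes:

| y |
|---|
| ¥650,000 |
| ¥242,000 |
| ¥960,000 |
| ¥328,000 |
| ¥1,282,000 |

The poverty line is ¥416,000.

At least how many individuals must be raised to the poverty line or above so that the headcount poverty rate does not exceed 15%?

2 of the 5 individuals are poor, so H = 2/5 = 0.400.
A headcount ratio of at most 15% allows at most ⌊0.15 × 5⌋ = 0 poor individuals.
So at least 2 − 0 = 2 must be lifted.

2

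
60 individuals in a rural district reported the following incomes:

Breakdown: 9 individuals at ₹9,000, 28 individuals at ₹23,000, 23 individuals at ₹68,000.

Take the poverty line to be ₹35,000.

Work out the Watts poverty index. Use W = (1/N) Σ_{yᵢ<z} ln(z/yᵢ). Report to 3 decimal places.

0.400

Incomes under z: 9×₹9,000, 28×₹23,000 (q = 37 of N = 60).
ln(z/y) terms: ln(35000/9000) = 1.3581 (×9); ln(35000/23000) = 0.4199 (×28).
W = 23.979019 / 60 = 0.400.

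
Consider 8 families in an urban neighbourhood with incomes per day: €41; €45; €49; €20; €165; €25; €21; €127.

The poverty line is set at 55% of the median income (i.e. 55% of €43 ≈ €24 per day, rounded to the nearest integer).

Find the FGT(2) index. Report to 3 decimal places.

Below the line: €20, €21 (q = 2 of N = 8).
Normalized shortfalls: (24−20)/24 = 0.1667; (24−21)/24 = 0.1250.
Squared: 0.0278; 0.0156.
Sum = 0.043403; P₂ = 0.043403 / 8 = 0.005.

0.005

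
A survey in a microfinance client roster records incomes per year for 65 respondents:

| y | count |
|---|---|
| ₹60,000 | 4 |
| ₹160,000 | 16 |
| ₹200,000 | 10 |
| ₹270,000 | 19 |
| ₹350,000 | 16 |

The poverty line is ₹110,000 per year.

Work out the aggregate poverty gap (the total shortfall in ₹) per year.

Incomes under z: 4×₹60,000 (q = 4 of N = 65).
Individual gaps: 4×(110000−60000) = 200000.
Aggregate gap = ₹200,000.

₹200,000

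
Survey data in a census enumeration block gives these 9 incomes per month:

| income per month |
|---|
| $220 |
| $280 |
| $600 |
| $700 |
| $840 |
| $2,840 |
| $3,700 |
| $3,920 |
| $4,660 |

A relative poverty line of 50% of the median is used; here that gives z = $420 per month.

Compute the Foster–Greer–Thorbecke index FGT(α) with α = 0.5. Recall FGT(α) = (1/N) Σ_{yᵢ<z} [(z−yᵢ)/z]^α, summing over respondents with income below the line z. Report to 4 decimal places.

Below z: $220, $280 (q = 2 of N = 9).
Gap ratios (z−y)/z: (420−220)/420 = 0.4762; (420−280)/420 = 0.3333.
Raised to α = 0.5: 0.69007; 0.57735.
Sum = 1.267416; FGT(0.5) = 1.267416 / 9 = 0.1408.

0.1408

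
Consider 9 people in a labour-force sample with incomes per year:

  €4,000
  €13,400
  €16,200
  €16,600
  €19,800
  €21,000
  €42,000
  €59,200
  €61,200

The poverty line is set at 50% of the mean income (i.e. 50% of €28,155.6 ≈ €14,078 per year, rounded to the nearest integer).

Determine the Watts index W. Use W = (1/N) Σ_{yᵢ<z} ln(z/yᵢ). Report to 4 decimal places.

Incomes under z: €4,000, €13,400 (q = 2 of N = 9).
ln(z/y) terms: ln(14078/4000) = 1.2583; ln(14078/13400) = 0.0494.
W = 1.307678 / 9 = 0.1453.

0.1453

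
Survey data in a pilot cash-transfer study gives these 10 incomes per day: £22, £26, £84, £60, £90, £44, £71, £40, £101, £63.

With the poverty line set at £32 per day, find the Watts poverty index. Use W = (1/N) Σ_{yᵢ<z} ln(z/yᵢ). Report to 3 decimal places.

0.058

Incomes under z: £22, £26 (q = 2 of N = 10).
Log shortfalls: ln(32/22) = 0.3747; ln(32/26) = 0.2076.
W = 0.582333 / 10 = 0.058.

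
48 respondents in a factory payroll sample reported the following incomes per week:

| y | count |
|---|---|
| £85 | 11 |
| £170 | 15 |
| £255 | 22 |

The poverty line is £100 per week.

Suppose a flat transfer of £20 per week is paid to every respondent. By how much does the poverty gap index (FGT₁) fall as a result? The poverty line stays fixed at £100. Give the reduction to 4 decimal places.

0.0344

Before: below the line — 11×£85; poverty gap index (FGT₁) = 0.034375.
After the £20 transfer: below the line — none; poverty gap index (FGT₁) = 0.000000.
Reduction = 0.034375 − 0.000000 = 0.0344.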